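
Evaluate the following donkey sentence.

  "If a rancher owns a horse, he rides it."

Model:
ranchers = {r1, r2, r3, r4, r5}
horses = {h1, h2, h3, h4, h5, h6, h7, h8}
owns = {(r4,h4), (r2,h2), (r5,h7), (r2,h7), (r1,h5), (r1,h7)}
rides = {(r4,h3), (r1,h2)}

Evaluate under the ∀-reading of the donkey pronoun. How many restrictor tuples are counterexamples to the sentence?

"it" takes "a horse" as antecedent — a donkey pronoun bound across the clause boundary.
Strong reading: for every (r,h) with owns(r,h), rides(r,h).
Restrictor pairs: (r1,h5) ✗  (r1,h7) ✗  (r2,h2) ✗  (r2,h7) ✗  (r4,h4) ✗  (r5,h7) ✗
Counterexamples (restrictor pairs failing the scope): 6.

6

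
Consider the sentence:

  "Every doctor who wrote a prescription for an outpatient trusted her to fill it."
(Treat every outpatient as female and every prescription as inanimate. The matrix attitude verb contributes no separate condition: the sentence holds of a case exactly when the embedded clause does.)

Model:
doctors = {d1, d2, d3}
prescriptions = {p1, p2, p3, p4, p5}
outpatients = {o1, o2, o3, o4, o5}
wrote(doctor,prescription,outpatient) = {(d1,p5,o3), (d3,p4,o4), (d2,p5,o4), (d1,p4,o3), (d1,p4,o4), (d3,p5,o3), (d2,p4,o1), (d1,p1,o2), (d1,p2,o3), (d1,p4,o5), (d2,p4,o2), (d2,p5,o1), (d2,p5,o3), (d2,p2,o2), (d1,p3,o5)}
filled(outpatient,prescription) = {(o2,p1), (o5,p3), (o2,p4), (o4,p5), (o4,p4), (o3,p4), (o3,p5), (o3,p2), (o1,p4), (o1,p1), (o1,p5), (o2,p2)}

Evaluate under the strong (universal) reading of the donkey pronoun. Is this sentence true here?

False

"her" takes "an outpatient" as antecedent and "it" takes "a prescription"; both are donkey pronouns co-varying with the restrictor.
Strong reading: for every (d,p,o) with wrote(d,p,o), filled(o,p).
Restrictor triples: (d1,p1,o2)→filled(o2,p1) ✓  (d1,p2,o3)→filled(o3,p2) ✓  (d1,p3,o5)→filled(o5,p3) ✓  (d1,p4,o3)→filled(o3,p4) ✓  (d1,p4,o4)→filled(o4,p4) ✓  (d1,p4,o5)→filled(o5,p4) ✗  (d1,p5,o3)→filled(o3,p5) ✓  (d2,p2,o2)→filled(o2,p2) ✓  (d2,p4,o1)→filled(o1,p4) ✓  (d2,p4,o2)→filled(o2,p4) ✓  (d2,p5,o1)→filled(o1,p5) ✓  (d2,p5,o3)→filled(o3,p5) ✓  (d2,p5,o4)→filled(o4,p5) ✓  (d3,p4,o4)→filled(o4,p4) ✓  (d3,p5,o3)→filled(o3,p5) ✓
Counterexample: (d1,p4,o5) — filled(o5,p4) does not hold.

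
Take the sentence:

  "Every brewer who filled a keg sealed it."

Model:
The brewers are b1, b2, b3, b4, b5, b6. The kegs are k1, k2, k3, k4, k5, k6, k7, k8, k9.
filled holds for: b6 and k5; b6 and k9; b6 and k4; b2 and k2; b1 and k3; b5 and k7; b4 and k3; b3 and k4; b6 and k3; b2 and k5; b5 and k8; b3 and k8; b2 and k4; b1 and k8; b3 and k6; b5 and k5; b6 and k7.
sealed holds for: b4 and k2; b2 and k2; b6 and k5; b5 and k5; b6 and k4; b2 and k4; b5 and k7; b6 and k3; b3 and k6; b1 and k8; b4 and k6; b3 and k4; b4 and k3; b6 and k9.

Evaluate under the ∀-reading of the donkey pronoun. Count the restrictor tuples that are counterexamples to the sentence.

"it" takes "a keg" as antecedent — a donkey pronoun bound across the clause boundary.
Strong reading: for every (b,k) with filled(b,k), sealed(b,k).
Restrictor pairs: (b1,k3) ✗  (b1,k8) ✓  (b2,k2) ✓  (b2,k4) ✓  (b2,k5) ✗  (b3,k4) ✓  (b3,k6) ✓  (b3,k8) ✗  (b4,k3) ✓  (b5,k5) ✓  (b5,k7) ✓  (b5,k8) ✗  (b6,k3) ✓  (b6,k4) ✓  (b6,k5) ✓  (b6,k7) ✗  (b6,k9) ✓
Counterexamples (restrictor pairs failing the scope): 5.

5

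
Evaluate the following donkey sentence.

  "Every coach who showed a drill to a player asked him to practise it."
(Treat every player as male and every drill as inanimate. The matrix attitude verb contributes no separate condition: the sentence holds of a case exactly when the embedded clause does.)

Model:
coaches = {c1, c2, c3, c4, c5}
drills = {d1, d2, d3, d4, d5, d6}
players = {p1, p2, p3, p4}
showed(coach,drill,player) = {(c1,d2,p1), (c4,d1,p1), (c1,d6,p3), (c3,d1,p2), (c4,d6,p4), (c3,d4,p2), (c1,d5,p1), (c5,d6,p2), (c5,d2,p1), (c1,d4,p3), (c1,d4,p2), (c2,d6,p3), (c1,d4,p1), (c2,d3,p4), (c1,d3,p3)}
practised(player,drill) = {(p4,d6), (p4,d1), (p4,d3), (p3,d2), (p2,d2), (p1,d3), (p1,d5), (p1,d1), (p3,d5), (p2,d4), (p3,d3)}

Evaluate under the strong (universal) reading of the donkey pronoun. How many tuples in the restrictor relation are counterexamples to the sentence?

"him" takes "a player" as antecedent and "it" takes "a drill"; both are donkey pronouns co-varying with the restrictor.
Strong reading: for every (c,d,p) with showed(c,d,p), practised(p,d).
Restrictor triples: (c1,d2,p1)→practised(p1,d2) ✗  (c1,d3,p3)→practised(p3,d3) ✓  (c1,d4,p1)→practised(p1,d4) ✗  (c1,d4,p2)→practised(p2,d4) ✓  (c1,d4,p3)→practised(p3,d4) ✗  (c1,d5,p1)→practised(p1,d5) ✓  (c1,d6,p3)→practised(p3,d6) ✗  (c2,d3,p4)→practised(p4,d3) ✓  (c2,d6,p3)→practised(p3,d6) ✗  (c3,d1,p2)→practised(p2,d1) ✗  (c3,d4,p2)→practised(p2,d4) ✓  (c4,d1,p1)→practised(p1,d1) ✓  (c4,d6,p4)→practised(p4,d6) ✓  (c5,d2,p1)→practised(p1,d2) ✗  (c5,d6,p2)→practised(p2,d6) ✗
Counterexamples (restrictor triples failing the scope): 8.

8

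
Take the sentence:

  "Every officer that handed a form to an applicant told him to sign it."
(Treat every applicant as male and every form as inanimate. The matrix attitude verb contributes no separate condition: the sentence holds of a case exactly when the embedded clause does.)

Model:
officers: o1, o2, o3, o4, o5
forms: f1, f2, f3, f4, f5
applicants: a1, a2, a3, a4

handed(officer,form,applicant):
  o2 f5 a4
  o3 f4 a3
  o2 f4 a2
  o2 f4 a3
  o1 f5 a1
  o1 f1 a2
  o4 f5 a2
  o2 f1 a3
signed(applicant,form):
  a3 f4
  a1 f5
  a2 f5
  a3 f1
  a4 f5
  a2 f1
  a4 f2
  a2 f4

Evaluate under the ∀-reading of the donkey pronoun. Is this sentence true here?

"him" takes "an applicant" as antecedent and "it" takes "a form"; both are donkey pronouns co-varying with the restrictor.
Strong reading: for every (o,f,a) with handed(o,f,a), signed(a,f).
Restrictor triples: (o1,f1,a2)→signed(a2,f1) ✓  (o1,f5,a1)→signed(a1,f5) ✓  (o2,f1,a3)→signed(a3,f1) ✓  (o2,f4,a2)→signed(a2,f4) ✓  (o2,f4,a3)→signed(a3,f4) ✓  (o2,f5,a4)→signed(a4,f5) ✓  (o3,f4,a3)→signed(a3,f4) ✓  (o4,f5,a2)→signed(a2,f5) ✓
Every restrictor triple satisfies the scope.

True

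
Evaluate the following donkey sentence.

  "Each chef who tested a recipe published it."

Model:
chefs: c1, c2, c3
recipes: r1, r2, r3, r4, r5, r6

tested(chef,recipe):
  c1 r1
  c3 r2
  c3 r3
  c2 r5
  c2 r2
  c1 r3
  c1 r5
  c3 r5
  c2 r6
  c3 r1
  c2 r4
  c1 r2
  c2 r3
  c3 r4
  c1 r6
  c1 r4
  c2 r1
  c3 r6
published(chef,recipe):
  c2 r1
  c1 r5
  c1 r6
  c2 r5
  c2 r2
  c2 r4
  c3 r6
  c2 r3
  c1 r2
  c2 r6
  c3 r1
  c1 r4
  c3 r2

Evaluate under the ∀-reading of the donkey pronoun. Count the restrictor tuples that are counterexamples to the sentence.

"it" takes "a recipe" as antecedent — a donkey pronoun bound across the clause boundary.
Strong reading: for every (c,r) with tested(c,r), published(c,r).
Restrictor pairs: (c1,r1) ✗  (c1,r2) ✓  (c1,r3) ✗  (c1,r4) ✓  (c1,r5) ✓  (c1,r6) ✓  (c2,r1) ✓  (c2,r2) ✓  (c2,r3) ✓  (c2,r4) ✓  (c2,r5) ✓  (c2,r6) ✓  (c3,r1) ✓  (c3,r2) ✓  (c3,r3) ✗  (c3,r4) ✗  (c3,r5) ✗  (c3,r6) ✓
Counterexamples (restrictor pairs failing the scope): 5.

5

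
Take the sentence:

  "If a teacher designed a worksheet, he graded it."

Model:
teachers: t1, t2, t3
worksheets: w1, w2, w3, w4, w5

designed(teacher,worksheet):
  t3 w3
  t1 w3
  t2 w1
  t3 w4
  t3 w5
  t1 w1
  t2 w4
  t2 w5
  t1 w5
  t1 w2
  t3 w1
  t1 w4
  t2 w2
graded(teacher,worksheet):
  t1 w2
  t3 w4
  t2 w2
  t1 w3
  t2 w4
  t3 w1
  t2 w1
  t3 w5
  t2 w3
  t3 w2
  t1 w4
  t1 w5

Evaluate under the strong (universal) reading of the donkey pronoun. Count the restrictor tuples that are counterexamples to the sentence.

3

"it" takes "a worksheet" as antecedent — a donkey pronoun bound across the clause boundary.
Strong reading: for every (t,w) with designed(t,w), graded(t,w).
Restrictor pairs: (t1,w1) ✗  (t1,w2) ✓  (t1,w3) ✓  (t1,w4) ✓  (t1,w5) ✓  (t2,w1) ✓  (t2,w2) ✓  (t2,w4) ✓  (t2,w5) ✗  (t3,w1) ✓  (t3,w3) ✗  (t3,w4) ✓  (t3,w5) ✓
Counterexamples (restrictor pairs failing the scope): 3.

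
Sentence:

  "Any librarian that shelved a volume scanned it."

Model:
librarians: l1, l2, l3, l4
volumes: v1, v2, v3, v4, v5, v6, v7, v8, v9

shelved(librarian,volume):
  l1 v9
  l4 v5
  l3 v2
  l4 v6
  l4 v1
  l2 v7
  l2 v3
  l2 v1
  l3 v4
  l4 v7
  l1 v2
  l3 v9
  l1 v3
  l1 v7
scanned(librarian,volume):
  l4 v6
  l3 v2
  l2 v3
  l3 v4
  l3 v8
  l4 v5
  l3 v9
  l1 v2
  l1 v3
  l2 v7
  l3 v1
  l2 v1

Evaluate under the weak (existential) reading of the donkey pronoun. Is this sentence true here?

"it" takes "a volume" as antecedent — a donkey pronoun bound across the clause boundary.
Weak reading: every librarian l with some shelved-volume has at least one shelved-volume v such that scanned(l,v).
Per librarian: l1:✓  l2:✓  l3:✓  l4:✓
Every librarian in the restrictor has a witness.

True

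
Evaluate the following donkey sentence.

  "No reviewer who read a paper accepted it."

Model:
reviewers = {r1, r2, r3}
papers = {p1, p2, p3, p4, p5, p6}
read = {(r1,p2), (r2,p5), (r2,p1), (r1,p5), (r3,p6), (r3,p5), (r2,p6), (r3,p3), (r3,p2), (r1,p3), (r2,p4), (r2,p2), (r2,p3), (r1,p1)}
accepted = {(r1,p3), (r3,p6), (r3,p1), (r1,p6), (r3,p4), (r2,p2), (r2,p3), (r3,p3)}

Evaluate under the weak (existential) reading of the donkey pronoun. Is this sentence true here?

"it" takes "a paper" as antecedent — a donkey pronoun bound across the clause boundary.
Truth condition: for no (r,p) with read(r,p) does accepted(r,p) hold.
Restrictor pairs — does the scope hold? (r1,p1):fails  (r1,p2):fails  (r1,p3):holds  (r1,p5):fails  (r2,p1):fails  (r2,p2):holds  (r2,p3):holds  (r2,p4):fails  (r2,p5):fails  (r2,p6):fails  (r3,p2):fails  (r3,p3):holds  (r3,p5):fails  (r3,p6):holds
Scope holds for 5 pair(s), so the sentence is false.

False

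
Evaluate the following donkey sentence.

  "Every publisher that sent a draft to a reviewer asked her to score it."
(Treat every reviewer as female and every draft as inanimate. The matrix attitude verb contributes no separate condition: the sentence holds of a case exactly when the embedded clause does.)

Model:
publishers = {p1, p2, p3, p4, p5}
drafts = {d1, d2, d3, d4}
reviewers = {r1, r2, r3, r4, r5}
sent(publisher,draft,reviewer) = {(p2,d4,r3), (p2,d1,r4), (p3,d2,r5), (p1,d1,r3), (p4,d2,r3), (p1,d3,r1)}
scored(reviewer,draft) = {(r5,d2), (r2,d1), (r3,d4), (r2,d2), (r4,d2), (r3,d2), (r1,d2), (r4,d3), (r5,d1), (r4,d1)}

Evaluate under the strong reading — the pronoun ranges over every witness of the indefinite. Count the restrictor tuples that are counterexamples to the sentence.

"her" takes "a reviewer" as antecedent and "it" takes "a draft"; both are donkey pronouns co-varying with the restrictor.
Strong reading: for every (p,d,r) with sent(p,d,r), scored(r,d).
Restrictor triples: (p1,d1,r3)→scored(r3,d1) ✗  (p1,d3,r1)→scored(r1,d3) ✗  (p2,d1,r4)→scored(r4,d1) ✓  (p2,d4,r3)→scored(r3,d4) ✓  (p3,d2,r5)→scored(r5,d2) ✓  (p4,d2,r3)→scored(r3,d2) ✓
Counterexamples (restrictor triples failing the scope): 2.

2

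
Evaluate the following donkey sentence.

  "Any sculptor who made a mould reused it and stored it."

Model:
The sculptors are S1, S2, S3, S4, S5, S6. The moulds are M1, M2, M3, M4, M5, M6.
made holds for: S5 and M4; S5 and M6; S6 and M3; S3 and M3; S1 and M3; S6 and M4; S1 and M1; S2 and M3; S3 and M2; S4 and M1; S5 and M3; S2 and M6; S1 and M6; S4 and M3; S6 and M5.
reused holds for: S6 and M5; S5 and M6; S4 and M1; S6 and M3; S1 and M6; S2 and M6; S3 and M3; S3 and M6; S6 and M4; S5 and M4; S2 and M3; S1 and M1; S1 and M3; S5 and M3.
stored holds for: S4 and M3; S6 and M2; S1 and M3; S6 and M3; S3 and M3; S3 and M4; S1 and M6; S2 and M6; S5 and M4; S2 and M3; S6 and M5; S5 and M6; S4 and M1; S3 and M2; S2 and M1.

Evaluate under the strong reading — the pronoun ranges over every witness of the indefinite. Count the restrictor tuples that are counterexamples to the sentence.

5

"it" takes "a mould" as antecedent — a donkey pronoun bound across the clause boundary.
Strong reading: for every (s,m) with made(s,m), reused(s,m) ∧ stored(s,m).
Restrictor pairs: (S1,M1) ✗  (S1,M3) ✓  (S1,M6) ✓  (S2,M3) ✓  (S2,M6) ✓  (S3,M2) ✗  (S3,M3) ✓  (S4,M1) ✓  (S4,M3) ✗  (S5,M3) ✗  (S5,M4) ✓  (S5,M6) ✓  (S6,M3) ✓  (S6,M4) ✗  (S6,M5) ✓
Counterexamples (restrictor pairs failing the scope): 5.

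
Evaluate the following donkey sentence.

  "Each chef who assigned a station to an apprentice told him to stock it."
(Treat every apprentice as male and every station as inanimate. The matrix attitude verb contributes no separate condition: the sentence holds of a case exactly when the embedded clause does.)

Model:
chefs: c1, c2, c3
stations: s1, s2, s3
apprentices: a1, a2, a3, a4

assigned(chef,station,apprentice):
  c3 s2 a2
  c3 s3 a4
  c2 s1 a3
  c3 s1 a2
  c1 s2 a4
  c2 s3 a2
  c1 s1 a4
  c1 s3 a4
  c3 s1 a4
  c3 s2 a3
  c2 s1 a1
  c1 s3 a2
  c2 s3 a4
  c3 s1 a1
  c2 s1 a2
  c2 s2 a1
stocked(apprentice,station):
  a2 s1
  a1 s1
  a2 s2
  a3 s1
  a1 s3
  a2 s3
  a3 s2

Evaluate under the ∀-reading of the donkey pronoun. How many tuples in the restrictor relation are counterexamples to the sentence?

"him" takes "an apprentice" as antecedent and "it" takes "a station"; both are donkey pronouns co-varying with the restrictor.
Strong reading: for every (c,s,a) with assigned(c,s,a), stocked(a,s).
Restrictor triples: (c1,s1,a4)→stocked(a4,s1) ✗  (c1,s2,a4)→stocked(a4,s2) ✗  (c1,s3,a2)→stocked(a2,s3) ✓  (c1,s3,a4)→stocked(a4,s3) ✗  (c2,s1,a1)→stocked(a1,s1) ✓  (c2,s1,a2)→stocked(a2,s1) ✓  (c2,s1,a3)→stocked(a3,s1) ✓  (c2,s2,a1)→stocked(a1,s2) ✗  (c2,s3,a2)→stocked(a2,s3) ✓  (c2,s3,a4)→stocked(a4,s3) ✗  (c3,s1,a1)→stocked(a1,s1) ✓  (c3,s1,a2)→stocked(a2,s1) ✓  (c3,s1,a4)→stocked(a4,s1) ✗  (c3,s2,a2)→stocked(a2,s2) ✓  (c3,s2,a3)→stocked(a3,s2) ✓  (c3,s3,a4)→stocked(a4,s3) ✗
Counterexamples (restrictor triples failing the scope): 7.

7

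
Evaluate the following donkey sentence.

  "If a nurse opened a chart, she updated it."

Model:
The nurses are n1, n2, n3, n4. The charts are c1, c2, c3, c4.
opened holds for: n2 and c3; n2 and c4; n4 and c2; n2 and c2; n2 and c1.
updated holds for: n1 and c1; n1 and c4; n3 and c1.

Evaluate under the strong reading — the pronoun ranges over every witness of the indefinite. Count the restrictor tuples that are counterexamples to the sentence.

"it" takes "a chart" as antecedent — a donkey pronoun bound across the clause boundary.
Strong reading: for every (n,c) with opened(n,c), updated(n,c).
Restrictor pairs: (n2,c1) ✗  (n2,c2) ✗  (n2,c3) ✗  (n2,c4) ✗  (n4,c2) ✗
Counterexamples (restrictor pairs failing the scope): 5.

5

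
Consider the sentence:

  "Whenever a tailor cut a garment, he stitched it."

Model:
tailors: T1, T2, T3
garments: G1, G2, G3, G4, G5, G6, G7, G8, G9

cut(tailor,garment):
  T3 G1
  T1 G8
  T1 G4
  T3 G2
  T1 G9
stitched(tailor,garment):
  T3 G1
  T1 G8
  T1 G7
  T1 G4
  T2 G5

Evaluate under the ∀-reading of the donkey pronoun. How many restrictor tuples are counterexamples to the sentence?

"it" takes "a garment" as antecedent — a donkey pronoun bound across the clause boundary.
Strong reading: for every (t,g) with cut(t,g), stitched(t,g).
Restrictor pairs: (T1,G4) ✓  (T1,G8) ✓  (T1,G9) ✗  (T3,G1) ✓  (T3,G2) ✗
Counterexamples (restrictor pairs failing the scope): 2.

2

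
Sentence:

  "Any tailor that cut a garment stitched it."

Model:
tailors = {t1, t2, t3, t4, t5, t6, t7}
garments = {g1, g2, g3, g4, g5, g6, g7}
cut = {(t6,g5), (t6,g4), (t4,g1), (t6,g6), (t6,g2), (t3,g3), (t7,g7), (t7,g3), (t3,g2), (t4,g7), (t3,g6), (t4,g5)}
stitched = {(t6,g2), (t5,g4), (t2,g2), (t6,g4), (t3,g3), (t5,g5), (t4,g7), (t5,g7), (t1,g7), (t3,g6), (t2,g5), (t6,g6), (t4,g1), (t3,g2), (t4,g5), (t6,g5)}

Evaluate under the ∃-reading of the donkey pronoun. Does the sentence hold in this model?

False

"it" takes "a garment" as antecedent — a donkey pronoun bound across the clause boundary.
Weak reading: every tailor t with some cut-garment has at least one cut-garment g such that stitched(t,g).
Per tailor: t3:✓  t4:✓  t6:✓  t7:✗
t7 has no witness among its cut-garments.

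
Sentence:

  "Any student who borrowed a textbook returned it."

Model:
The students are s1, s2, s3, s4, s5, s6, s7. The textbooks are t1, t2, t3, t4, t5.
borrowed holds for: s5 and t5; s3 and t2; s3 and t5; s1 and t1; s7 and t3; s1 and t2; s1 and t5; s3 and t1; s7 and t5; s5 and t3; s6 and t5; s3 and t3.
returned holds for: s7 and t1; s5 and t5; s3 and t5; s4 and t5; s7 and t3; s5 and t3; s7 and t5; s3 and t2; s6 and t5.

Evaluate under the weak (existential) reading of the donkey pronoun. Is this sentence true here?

"it" takes "a textbook" as antecedent — a donkey pronoun bound across the clause boundary.
Weak reading: every student s with some borrowed-textbook has at least one borrowed-textbook t such that returned(s,t).
Per student: s1:✗  s3:✓  s5:✓  s6:✓  s7:✓
s1 has no witness among its borrowed-textbooks.

False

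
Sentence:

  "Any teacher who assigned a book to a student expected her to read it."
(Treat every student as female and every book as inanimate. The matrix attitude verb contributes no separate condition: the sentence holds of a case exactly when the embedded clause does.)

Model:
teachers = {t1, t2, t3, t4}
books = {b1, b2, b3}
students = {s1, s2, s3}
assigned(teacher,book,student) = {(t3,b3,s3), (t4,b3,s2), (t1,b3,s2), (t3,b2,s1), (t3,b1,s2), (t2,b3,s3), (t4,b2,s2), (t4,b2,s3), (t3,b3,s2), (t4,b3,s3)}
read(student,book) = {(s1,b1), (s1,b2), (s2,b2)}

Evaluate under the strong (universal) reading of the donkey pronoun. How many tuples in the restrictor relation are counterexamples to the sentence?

8

"her" takes "a student" as antecedent and "it" takes "a book"; both are donkey pronouns co-varying with the restrictor.
Strong reading: for every (t,b,s) with assigned(t,b,s), read(s,b).
Restrictor triples: (t1,b3,s2)→read(s2,b3) ✗  (t2,b3,s3)→read(s3,b3) ✗  (t3,b1,s2)→read(s2,b1) ✗  (t3,b2,s1)→read(s1,b2) ✓  (t3,b3,s2)→read(s2,b3) ✗  (t3,b3,s3)→read(s3,b3) ✗  (t4,b2,s2)→read(s2,b2) ✓  (t4,b2,s3)→read(s3,b2) ✗  (t4,b3,s2)→read(s2,b3) ✗  (t4,b3,s3)→read(s3,b3) ✗
Counterexamples (restrictor triples failing the scope): 8.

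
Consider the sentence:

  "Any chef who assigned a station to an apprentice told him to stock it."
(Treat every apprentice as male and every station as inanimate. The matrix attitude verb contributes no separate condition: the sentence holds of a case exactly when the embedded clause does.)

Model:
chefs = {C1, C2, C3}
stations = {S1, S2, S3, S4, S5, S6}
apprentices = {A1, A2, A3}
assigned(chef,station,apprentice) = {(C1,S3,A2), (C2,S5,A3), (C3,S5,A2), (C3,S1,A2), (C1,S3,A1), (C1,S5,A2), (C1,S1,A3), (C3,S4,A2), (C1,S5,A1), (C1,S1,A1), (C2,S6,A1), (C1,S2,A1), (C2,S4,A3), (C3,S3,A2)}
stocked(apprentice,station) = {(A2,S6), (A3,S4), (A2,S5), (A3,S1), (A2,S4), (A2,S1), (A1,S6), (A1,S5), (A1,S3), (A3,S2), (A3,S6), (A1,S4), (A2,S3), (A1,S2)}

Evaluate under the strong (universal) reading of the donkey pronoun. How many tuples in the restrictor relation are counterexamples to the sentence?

"him" takes "an apprentice" as antecedent and "it" takes "a station"; both are donkey pronouns co-varying with the restrictor.
Strong reading: for every (c,s,a) with assigned(c,s,a), stocked(a,s).
Restrictor triples: (C1,S1,A1)→stocked(A1,S1) ✗  (C1,S1,A3)→stocked(A3,S1) ✓  (C1,S2,A1)→stocked(A1,S2) ✓  (C1,S3,A1)→stocked(A1,S3) ✓  (C1,S3,A2)→stocked(A2,S3) ✓  (C1,S5,A1)→stocked(A1,S5) ✓  (C1,S5,A2)→stocked(A2,S5) ✓  (C2,S4,A3)→stocked(A3,S4) ✓  (C2,S5,A3)→stocked(A3,S5) ✗  (C2,S6,A1)→stocked(A1,S6) ✓  (C3,S1,A2)→stocked(A2,S1) ✓  (C3,S3,A2)→stocked(A2,S3) ✓  (C3,S4,A2)→stocked(A2,S4) ✓  (C3,S5,A2)→stocked(A2,S5) ✓
Counterexamples (restrictor triples failing the scope): 2.

2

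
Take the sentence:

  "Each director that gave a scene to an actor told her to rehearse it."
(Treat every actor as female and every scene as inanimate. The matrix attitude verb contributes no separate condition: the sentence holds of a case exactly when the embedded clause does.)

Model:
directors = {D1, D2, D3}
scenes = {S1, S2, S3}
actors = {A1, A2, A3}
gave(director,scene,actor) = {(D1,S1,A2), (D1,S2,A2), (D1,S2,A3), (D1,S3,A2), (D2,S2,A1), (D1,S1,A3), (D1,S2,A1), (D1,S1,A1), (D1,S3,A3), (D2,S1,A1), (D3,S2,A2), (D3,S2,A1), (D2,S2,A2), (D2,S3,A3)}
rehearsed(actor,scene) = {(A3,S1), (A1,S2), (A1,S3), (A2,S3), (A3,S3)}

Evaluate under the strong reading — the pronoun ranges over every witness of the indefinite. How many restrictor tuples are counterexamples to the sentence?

"her" takes "an actor" as antecedent and "it" takes "a scene"; both are donkey pronouns co-varying with the restrictor.
Strong reading: for every (d,s,a) with gave(d,s,a), rehearsed(a,s).
Restrictor triples: (D1,S1,A1)→rehearsed(A1,S1) ✗  (D1,S1,A2)→rehearsed(A2,S1) ✗  (D1,S1,A3)→rehearsed(A3,S1) ✓  (D1,S2,A1)→rehearsed(A1,S2) ✓  (D1,S2,A2)→rehearsed(A2,S2) ✗  (D1,S2,A3)→rehearsed(A3,S2) ✗  (D1,S3,A2)→rehearsed(A2,S3) ✓  (D1,S3,A3)→rehearsed(A3,S3) ✓  (D2,S1,A1)→rehearsed(A1,S1) ✗  (D2,S2,A1)→rehearsed(A1,S2) ✓  (D2,S2,A2)→rehearsed(A2,S2) ✗  (D2,S3,A3)→rehearsed(A3,S3) ✓  (D3,S2,A1)→rehearsed(A1,S2) ✓  (D3,S2,A2)→rehearsed(A2,S2) ✗
Counterexamples (restrictor triples failing the scope): 7.

7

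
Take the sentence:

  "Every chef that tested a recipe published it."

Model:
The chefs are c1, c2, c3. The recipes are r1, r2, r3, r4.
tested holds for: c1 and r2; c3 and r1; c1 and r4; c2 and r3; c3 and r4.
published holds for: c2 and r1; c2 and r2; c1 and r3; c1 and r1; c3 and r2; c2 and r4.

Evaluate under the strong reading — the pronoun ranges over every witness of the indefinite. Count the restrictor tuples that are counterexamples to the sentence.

"it" takes "a recipe" as antecedent — a donkey pronoun bound across the clause boundary.
Strong reading: for every (c,r) with tested(c,r), published(c,r).
Restrictor pairs: (c1,r2) ✗  (c1,r4) ✗  (c2,r3) ✗  (c3,r1) ✗  (c3,r4) ✗
Counterexamples (restrictor pairs failing the scope): 5.

5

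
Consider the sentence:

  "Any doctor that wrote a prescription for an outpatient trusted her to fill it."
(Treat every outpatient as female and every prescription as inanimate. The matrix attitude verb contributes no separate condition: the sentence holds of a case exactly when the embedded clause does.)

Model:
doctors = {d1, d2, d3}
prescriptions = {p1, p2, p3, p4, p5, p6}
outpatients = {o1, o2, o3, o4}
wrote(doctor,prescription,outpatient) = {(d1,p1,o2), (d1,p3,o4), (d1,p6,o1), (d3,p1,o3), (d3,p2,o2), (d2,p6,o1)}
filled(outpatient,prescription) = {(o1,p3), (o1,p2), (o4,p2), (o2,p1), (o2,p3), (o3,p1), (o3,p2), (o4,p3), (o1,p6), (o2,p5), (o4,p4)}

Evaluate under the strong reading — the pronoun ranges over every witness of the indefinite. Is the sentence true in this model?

"her" takes "an outpatient" as antecedent and "it" takes "a prescription"; both are donkey pronouns co-varying with the restrictor.
Strong reading: for every (d,p,o) with wrote(d,p,o), filled(o,p).
Restrictor triples: (d1,p1,o2)→filled(o2,p1) ✓  (d1,p3,o4)→filled(o4,p3) ✓  (d1,p6,o1)→filled(o1,p6) ✓  (d2,p6,o1)→filled(o1,p6) ✓  (d3,p1,o3)→filled(o3,p1) ✓  (d3,p2,o2)→filled(o2,p2) ✗
Counterexample: (d3,p2,o2) — filled(o2,p2) does not hold.

False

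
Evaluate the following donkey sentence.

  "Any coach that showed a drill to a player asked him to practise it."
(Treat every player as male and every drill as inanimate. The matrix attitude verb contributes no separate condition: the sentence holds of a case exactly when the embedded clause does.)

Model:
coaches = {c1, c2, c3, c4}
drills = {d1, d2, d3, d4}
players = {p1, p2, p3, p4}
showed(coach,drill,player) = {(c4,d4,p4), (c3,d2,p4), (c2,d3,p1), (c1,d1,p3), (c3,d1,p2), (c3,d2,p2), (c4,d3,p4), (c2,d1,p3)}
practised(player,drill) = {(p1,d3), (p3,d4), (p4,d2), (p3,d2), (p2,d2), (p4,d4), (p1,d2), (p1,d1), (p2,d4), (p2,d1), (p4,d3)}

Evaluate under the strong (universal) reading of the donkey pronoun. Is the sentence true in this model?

False

"him" takes "a player" as antecedent and "it" takes "a drill"; both are donkey pronouns co-varying with the restrictor.
Strong reading: for every (c,d,p) with showed(c,d,p), practised(p,d).
Restrictor triples: (c1,d1,p3)→practised(p3,d1) ✗  (c2,d1,p3)→practised(p3,d1) ✗  (c2,d3,p1)→practised(p1,d3) ✓  (c3,d1,p2)→practised(p2,d1) ✓  (c3,d2,p2)→practised(p2,d2) ✓  (c3,d2,p4)→practised(p4,d2) ✓  (c4,d3,p4)→practised(p4,d3) ✓  (c4,d4,p4)→practised(p4,d4) ✓
Counterexample: (c1,d1,p3) — practised(p3,d1) does not hold.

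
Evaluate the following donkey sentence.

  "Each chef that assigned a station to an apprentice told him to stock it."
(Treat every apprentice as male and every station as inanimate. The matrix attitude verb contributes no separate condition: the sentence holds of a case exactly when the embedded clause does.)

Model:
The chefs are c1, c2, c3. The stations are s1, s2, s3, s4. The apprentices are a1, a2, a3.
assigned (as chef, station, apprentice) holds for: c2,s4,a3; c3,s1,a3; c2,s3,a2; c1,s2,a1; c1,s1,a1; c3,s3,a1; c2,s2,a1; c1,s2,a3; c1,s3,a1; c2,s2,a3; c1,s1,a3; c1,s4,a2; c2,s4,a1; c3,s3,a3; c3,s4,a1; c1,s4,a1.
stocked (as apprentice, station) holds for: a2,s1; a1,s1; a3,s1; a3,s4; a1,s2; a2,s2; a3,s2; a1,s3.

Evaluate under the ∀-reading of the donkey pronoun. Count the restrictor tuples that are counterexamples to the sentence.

"him" takes "an apprentice" as antecedent and "it" takes "a station"; both are donkey pronouns co-varying with the restrictor.
Strong reading: for every (c,s,a) with assigned(c,s,a), stocked(a,s).
Restrictor triples: (c1,s1,a1)→stocked(a1,s1) ✓  (c1,s1,a3)→stocked(a3,s1) ✓  (c1,s2,a1)→stocked(a1,s2) ✓  (c1,s2,a3)→stocked(a3,s2) ✓  (c1,s3,a1)→stocked(a1,s3) ✓  (c1,s4,a1)→stocked(a1,s4) ✗  (c1,s4,a2)→stocked(a2,s4) ✗  (c2,s2,a1)→stocked(a1,s2) ✓  (c2,s2,a3)→stocked(a3,s2) ✓  (c2,s3,a2)→stocked(a2,s3) ✗  (c2,s4,a1)→stocked(a1,s4) ✗  (c2,s4,a3)→stocked(a3,s4) ✓  (c3,s1,a3)→stocked(a3,s1) ✓  (c3,s3,a1)→stocked(a1,s3) ✓  (c3,s3,a3)→stocked(a3,s3) ✗  (c3,s4,a1)→stocked(a1,s4) ✗
Counterexamples (restrictor triples failing the scope): 6.

6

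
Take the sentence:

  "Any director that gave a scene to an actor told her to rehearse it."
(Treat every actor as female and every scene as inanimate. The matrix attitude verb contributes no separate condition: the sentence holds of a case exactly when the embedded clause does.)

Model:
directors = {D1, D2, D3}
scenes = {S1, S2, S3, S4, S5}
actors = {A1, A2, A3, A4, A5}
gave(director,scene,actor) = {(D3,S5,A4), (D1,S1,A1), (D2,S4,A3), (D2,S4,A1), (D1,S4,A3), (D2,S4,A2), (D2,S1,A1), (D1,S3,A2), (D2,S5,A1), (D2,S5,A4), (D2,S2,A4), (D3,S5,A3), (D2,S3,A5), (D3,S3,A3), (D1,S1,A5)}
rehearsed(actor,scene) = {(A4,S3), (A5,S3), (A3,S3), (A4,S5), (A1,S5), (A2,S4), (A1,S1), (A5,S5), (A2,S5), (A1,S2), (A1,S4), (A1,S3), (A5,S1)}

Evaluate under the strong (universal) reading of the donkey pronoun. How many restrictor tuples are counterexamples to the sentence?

5

"her" takes "an actor" as antecedent and "it" takes "a scene"; both are donkey pronouns co-varying with the restrictor.
Strong reading: for every (d,s,a) with gave(d,s,a), rehearsed(a,s).
Restrictor triples: (D1,S1,A1)→rehearsed(A1,S1) ✓  (D1,S1,A5)→rehearsed(A5,S1) ✓  (D1,S3,A2)→rehearsed(A2,S3) ✗  (D1,S4,A3)→rehearsed(A3,S4) ✗  (D2,S1,A1)→rehearsed(A1,S1) ✓  (D2,S2,A4)→rehearsed(A4,S2) ✗  (D2,S3,A5)→rehearsed(A5,S3) ✓  (D2,S4,A1)→rehearsed(A1,S4) ✓  (D2,S4,A2)→rehearsed(A2,S4) ✓  (D2,S4,A3)→rehearsed(A3,S4) ✗  (D2,S5,A1)→rehearsed(A1,S5) ✓  (D2,S5,A4)→rehearsed(A4,S5) ✓  (D3,S3,A3)→rehearsed(A3,S3) ✓  (D3,S5,A3)→rehearsed(A3,S5) ✗  (D3,S5,A4)→rehearsed(A4,S5) ✓
Counterexamples (restrictor triples failing the scope): 5.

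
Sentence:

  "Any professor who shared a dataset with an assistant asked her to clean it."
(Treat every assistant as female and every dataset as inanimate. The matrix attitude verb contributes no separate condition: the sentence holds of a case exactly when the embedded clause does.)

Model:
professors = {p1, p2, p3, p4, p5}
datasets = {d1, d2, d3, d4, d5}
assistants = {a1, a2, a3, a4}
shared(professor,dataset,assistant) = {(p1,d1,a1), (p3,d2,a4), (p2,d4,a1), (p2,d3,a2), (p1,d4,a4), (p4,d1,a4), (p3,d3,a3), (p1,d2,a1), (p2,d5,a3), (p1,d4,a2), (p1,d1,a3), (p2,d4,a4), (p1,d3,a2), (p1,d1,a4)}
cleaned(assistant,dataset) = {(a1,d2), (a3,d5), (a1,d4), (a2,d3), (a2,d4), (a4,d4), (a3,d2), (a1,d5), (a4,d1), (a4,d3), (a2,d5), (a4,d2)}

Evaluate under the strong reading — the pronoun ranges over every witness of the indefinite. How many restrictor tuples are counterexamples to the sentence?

"her" takes "an assistant" as antecedent and "it" takes "a dataset"; both are donkey pronouns co-varying with the restrictor.
Strong reading: for every (p,d,a) with shared(p,d,a), cleaned(a,d).
Restrictor triples: (p1,d1,a1)→cleaned(a1,d1) ✗  (p1,d1,a3)→cleaned(a3,d1) ✗  (p1,d1,a4)→cleaned(a4,d1) ✓  (p1,d2,a1)→cleaned(a1,d2) ✓  (p1,d3,a2)→cleaned(a2,d3) ✓  (p1,d4,a2)→cleaned(a2,d4) ✓  (p1,d4,a4)→cleaned(a4,d4) ✓  (p2,d3,a2)→cleaned(a2,d3) ✓  (p2,d4,a1)→cleaned(a1,d4) ✓  (p2,d4,a4)→cleaned(a4,d4) ✓  (p2,d5,a3)→cleaned(a3,d5) ✓  (p3,d2,a4)→cleaned(a4,d2) ✓  (p3,d3,a3)→cleaned(a3,d3) ✗  (p4,d1,a4)→cleaned(a4,d1) ✓
Counterexamples (restrictor triples failing the scope): 3.

3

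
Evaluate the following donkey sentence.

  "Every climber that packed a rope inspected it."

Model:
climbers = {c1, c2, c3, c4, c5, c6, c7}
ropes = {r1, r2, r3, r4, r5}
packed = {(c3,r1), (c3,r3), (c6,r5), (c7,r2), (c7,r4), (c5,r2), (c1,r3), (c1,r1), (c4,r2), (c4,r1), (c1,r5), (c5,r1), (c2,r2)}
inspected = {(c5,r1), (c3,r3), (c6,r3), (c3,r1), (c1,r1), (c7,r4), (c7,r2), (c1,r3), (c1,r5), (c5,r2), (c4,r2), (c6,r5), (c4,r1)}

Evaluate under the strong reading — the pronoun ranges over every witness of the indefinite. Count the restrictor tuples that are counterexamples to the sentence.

1

"it" takes "a rope" as antecedent — a donkey pronoun bound across the clause boundary.
Strong reading: for every (c,r) with packed(c,r), inspected(c,r).
Restrictor pairs: (c1,r1) ✓  (c1,r3) ✓  (c1,r5) ✓  (c2,r2) ✗  (c3,r1) ✓  (c3,r3) ✓  (c4,r1) ✓  (c4,r2) ✓  (c5,r1) ✓  (c5,r2) ✓  (c6,r5) ✓  (c7,r2) ✓  (c7,r4) ✓
Counterexamples (restrictor pairs failing the scope): 1.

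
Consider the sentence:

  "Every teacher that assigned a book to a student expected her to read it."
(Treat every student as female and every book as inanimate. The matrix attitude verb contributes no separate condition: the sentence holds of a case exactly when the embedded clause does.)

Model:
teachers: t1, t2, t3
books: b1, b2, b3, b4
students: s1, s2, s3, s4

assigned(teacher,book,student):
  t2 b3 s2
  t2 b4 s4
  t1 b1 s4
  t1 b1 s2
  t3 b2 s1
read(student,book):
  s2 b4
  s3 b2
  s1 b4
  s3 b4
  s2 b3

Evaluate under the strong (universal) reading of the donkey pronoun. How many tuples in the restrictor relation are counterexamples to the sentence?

4

"her" takes "a student" as antecedent and "it" takes "a book"; both are donkey pronouns co-varying with the restrictor.
Strong reading: for every (t,b,s) with assigned(t,b,s), read(s,b).
Restrictor triples: (t1,b1,s2)→read(s2,b1) ✗  (t1,b1,s4)→read(s4,b1) ✗  (t2,b3,s2)→read(s2,b3) ✓  (t2,b4,s4)→read(s4,b4) ✗  (t3,b2,s1)→read(s1,b2) ✗
Counterexamples (restrictor triples failing the scope): 4.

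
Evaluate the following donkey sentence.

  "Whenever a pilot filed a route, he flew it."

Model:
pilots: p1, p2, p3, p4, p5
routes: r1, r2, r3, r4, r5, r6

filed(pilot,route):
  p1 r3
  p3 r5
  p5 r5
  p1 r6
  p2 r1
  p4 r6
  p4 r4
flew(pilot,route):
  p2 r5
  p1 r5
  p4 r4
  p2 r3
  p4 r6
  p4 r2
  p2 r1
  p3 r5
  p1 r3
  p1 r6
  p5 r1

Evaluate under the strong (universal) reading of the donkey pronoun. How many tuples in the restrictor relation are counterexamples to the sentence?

1

"it" takes "a route" as antecedent — a donkey pronoun bound across the clause boundary.
Strong reading: for every (p,r) with filed(p,r), flew(p,r).
Restrictor pairs: (p1,r3) ✓  (p1,r6) ✓  (p2,r1) ✓  (p3,r5) ✓  (p4,r4) ✓  (p4,r6) ✓  (p5,r5) ✗
Counterexamples (restrictor pairs failing the scope): 1.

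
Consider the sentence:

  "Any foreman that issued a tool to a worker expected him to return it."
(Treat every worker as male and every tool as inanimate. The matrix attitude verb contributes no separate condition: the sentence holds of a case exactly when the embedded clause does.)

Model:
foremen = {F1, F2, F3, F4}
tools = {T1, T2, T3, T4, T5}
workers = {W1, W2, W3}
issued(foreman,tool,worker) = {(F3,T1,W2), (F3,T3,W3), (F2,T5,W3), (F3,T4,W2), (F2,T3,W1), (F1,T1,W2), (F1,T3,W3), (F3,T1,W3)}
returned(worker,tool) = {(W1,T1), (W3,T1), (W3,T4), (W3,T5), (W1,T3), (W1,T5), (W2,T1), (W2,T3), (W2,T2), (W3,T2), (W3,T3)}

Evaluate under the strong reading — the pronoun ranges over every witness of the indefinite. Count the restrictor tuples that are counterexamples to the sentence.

"him" takes "a worker" as antecedent and "it" takes "a tool"; both are donkey pronouns co-varying with the restrictor.
Strong reading: for every (f,t,w) with issued(f,t,w), returned(w,t).
Restrictor triples: (F1,T1,W2)→returned(W2,T1) ✓  (F1,T3,W3)→returned(W3,T3) ✓  (F2,T3,W1)→returned(W1,T3) ✓  (F2,T5,W3)→returned(W3,T5) ✓  (F3,T1,W2)→returned(W2,T1) ✓  (F3,T1,W3)→returned(W3,T1) ✓  (F3,T3,W3)→returned(W3,T3) ✓  (F3,T4,W2)→returned(W2,T4) ✗
Counterexamples (restrictor triples failing the scope): 1.

1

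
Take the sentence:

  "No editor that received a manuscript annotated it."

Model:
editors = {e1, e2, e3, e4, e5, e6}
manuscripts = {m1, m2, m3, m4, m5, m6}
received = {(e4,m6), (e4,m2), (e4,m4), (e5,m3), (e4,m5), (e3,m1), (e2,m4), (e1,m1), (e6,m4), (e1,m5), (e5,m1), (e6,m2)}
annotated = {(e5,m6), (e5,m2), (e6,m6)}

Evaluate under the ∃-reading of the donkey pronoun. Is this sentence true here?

True

"it" takes "a manuscript" as antecedent — a donkey pronoun bound across the clause boundary.
Truth condition: for no (e,m) with received(e,m) does annotated(e,m) hold.
Restrictor pairs — does the scope hold? (e1,m1):fails  (e1,m5):fails  (e2,m4):fails  (e3,m1):fails  (e4,m2):fails  (e4,m4):fails  (e4,m5):fails  (e4,m6):fails  (e5,m1):fails  (e5,m3):fails  (e6,m2):fails  (e6,m4):fails
Scope holds for no restrictor pair, so the sentence is true.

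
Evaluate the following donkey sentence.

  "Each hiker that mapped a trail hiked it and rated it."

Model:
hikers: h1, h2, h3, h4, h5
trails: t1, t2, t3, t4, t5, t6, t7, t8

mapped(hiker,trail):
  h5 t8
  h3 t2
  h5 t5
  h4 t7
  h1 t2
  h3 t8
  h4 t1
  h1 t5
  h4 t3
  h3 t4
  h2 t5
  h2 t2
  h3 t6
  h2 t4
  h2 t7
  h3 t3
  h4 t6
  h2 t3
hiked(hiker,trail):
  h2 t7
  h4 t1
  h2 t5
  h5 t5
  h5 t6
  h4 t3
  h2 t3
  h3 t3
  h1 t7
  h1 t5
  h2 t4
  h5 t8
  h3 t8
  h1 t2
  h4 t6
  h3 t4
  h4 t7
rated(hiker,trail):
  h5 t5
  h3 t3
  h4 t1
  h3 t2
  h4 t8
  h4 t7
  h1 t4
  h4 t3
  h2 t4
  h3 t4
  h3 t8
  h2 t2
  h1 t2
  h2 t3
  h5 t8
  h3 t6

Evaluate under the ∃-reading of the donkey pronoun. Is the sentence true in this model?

True

"it" takes "a trail" as antecedent — a donkey pronoun bound across the clause boundary.
Weak reading: every hiker h with some mapped-trail has at least one mapped-trail t such that hiked(h,t) ∧ rated(h,t).
Per hiker: h1:✓  h2:✓  h3:✓  h4:✓  h5:✓
Every hiker in the restrictor has a witness.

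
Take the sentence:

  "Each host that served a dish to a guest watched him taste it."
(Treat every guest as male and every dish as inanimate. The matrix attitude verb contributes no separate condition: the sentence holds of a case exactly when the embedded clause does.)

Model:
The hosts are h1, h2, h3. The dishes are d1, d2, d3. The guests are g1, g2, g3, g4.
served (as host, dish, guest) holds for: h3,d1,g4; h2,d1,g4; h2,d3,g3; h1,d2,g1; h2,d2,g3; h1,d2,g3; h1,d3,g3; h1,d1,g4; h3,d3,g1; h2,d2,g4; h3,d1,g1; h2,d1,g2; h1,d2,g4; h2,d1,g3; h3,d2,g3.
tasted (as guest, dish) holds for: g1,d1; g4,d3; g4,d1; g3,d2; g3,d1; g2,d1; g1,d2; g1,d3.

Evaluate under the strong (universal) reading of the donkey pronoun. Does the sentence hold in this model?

False

"him" takes "a guest" as antecedent and "it" takes "a dish"; both are donkey pronouns co-varying with the restrictor.
Strong reading: for every (h,d,g) with served(h,d,g), tasted(g,d).
Restrictor triples: (h1,d1,g4)→tasted(g4,d1) ✓  (h1,d2,g1)→tasted(g1,d2) ✓  (h1,d2,g3)→tasted(g3,d2) ✓  (h1,d2,g4)→tasted(g4,d2) ✗  (h1,d3,g3)→tasted(g3,d3) ✗  (h2,d1,g2)→tasted(g2,d1) ✓  (h2,d1,g3)→tasted(g3,d1) ✓  (h2,d1,g4)→tasted(g4,d1) ✓  (h2,d2,g3)→tasted(g3,d2) ✓  (h2,d2,g4)→tasted(g4,d2) ✗  (h2,d3,g3)→tasted(g3,d3) ✗  (h3,d1,g1)→tasted(g1,d1) ✓  (h3,d1,g4)→tasted(g4,d1) ✓  (h3,d2,g3)→tasted(g3,d2) ✓  (h3,d3,g1)→tasted(g1,d3) ✓
Counterexample: (h1,d2,g4) — tasted(g4,d2) does not hold.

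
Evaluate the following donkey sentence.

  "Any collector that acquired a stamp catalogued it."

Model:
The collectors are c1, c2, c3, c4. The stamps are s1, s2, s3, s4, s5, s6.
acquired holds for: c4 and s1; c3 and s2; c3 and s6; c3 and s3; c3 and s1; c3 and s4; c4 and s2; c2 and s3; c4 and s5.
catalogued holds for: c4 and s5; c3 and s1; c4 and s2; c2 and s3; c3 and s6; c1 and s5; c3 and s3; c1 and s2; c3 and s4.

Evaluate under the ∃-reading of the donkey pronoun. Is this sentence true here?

True

"it" takes "a stamp" as antecedent — a donkey pronoun bound across the clause boundary.
Weak reading: every collector c with some acquired-stamp has at least one acquired-stamp s such that catalogued(c,s).
Per collector: c2:✓  c3:✓  c4:✓
Every collector in the restrictor has a witness.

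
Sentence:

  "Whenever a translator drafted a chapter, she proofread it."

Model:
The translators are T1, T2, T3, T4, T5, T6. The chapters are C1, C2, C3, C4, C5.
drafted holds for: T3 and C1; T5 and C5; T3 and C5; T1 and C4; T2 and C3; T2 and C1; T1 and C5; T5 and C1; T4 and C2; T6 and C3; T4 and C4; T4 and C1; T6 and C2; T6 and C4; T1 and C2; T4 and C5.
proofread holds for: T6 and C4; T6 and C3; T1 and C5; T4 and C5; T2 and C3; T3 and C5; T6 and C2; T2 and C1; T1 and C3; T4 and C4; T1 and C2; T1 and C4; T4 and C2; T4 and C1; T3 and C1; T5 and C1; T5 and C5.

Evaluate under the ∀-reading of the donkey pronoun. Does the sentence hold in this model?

True

"it" takes "a chapter" as antecedent — a donkey pronoun bound across the clause boundary.
Strong reading: for every (t,c) with drafted(t,c), proofread(t,c).
Restrictor pairs: (T1,C2) ✓  (T1,C4) ✓  (T1,C5) ✓  (T2,C1) ✓  (T2,C3) ✓  (T3,C1) ✓  (T3,C5) ✓  (T4,C1) ✓  (T4,C2) ✓  (T4,C4) ✓  (T4,C5) ✓  (T5,C1) ✓  (T5,C5) ✓  (T6,C2) ✓  (T6,C3) ✓  (T6,C4) ✓
Every restrictor pair satisfies the scope.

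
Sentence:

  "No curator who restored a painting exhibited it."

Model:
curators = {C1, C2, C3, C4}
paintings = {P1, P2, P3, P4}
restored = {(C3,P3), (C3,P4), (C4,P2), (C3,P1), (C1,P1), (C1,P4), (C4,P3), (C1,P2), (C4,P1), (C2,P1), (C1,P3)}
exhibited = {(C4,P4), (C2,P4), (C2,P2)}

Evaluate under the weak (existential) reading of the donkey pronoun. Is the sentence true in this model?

"it" takes "a painting" as antecedent — a donkey pronoun bound across the clause boundary.
Truth condition: for no (c,p) with restored(c,p) does exhibited(c,p) hold.
Restrictor pairs — does the scope hold? (C1,P1):fails  (C1,P2):fails  (C1,P3):fails  (C1,P4):fails  (C2,P1):fails  (C3,P1):fails  (C3,P3):fails  (C3,P4):fails  (C4,P1):fails  (C4,P2):fails  (C4,P3):fails
Scope holds for no restrictor pair, so the sentence is true.

True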